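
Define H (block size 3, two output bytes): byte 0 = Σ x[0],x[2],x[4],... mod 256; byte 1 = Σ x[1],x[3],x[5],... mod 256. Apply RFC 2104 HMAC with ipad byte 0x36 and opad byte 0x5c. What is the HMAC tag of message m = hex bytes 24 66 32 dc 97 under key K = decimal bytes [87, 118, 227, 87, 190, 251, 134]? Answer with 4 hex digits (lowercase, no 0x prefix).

Key decimal bytes [87, 118, 227, 87, 190, 251, 134] = 57 76 e3 57 be fb 86 is 7 bytes > B = 3, so hash it first: H(key) = 7e c8, then zero-pad to 3 bytes: K' = 7e c8 00.
K' ⊕ ipad = 48 fe 36.  K' ⊕ opad = 22 94 5c.
Inner input = (K'⊕ipad) ∥ m = 48 fe 36 ∥ 24 66 32 dc 97.
Inner hash: even-index sum = 448 mod 256 = 192; odd-index sum = 491 mod 256 = 235 → c0 eb.
Outer input = (K'⊕opad) ∥ inner = 22 94 5c ∥ c0 eb.
Outer hash (tag): even-index sum = 361 mod 256 = 105; odd-index sum = 340 mod 256 = 84 → 69 54.

6954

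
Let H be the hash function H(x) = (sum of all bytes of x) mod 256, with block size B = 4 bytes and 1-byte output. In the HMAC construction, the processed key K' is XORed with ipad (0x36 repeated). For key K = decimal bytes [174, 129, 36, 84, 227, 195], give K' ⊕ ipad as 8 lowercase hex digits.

Key decimal bytes [174, 129, 36, 84, 227, 195] = ae 81 24 54 e3 c3 is 6 bytes > B = 4, so hash it first: H(key) = 4d, then zero-pad to 4 bytes: K' = 4d 00 00 00.
XOR each byte with 0x36: 4d⊕36=7b, 00⊕36=36, 00⊕36=36, 00⊕36=36.

7b363636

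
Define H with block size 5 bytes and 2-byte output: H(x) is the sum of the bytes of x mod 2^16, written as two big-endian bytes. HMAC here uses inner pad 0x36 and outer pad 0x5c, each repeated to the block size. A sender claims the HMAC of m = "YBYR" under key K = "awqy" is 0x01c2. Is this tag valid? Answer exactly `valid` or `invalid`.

valid

Key "awqy" = 61 77 71 79 is 4 bytes ≤ B = 5; zero-pad to 5 bytes: K' = 61 77 71 79 00.
K' ⊕ ipad = 57 41 47 4f 36; K' ⊕ opad = 3d 2b 2d 25 5c.
Inner hash: sum = 87+65+71+79+54+89+66+89+82 = 682 → 02 aa.
Outer hash (recomputed tag): sum = 61+43+45+37+92+2+170 = 450 → 01 c2.
Recomputed tag = 01c2; claimed = 01c2 → match.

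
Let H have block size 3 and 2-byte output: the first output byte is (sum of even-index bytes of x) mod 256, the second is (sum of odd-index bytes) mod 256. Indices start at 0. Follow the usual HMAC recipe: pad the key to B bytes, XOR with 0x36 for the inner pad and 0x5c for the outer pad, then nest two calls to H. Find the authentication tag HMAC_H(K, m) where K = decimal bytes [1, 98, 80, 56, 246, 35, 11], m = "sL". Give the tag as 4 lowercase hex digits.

68c7

Key decimal bytes [1, 98, 80, 56, 246, 35, 11] = 01 62 50 38 f6 23 0b is 7 bytes > B = 3, so hash it first: H(key) = 52 bd, then zero-pad to 3 bytes: K' = 52 bd 00.
K' ⊕ ipad = 64 8b 36.  K' ⊕ opad = 0e e1 5c.
Inner input = (K'⊕ipad) ∥ m = 64 8b 36 ∥ 73 4c.
Inner hash: even-index sum = 230 mod 256 = 230; odd-index sum = 254 mod 256 = 254 → e6 fe.
Outer input = (K'⊕opad) ∥ inner = 0e e1 5c ∥ e6 fe.
Outer hash (tag): even-index sum = 360 mod 256 = 104; odd-index sum = 455 mod 256 = 199 → 68 c7.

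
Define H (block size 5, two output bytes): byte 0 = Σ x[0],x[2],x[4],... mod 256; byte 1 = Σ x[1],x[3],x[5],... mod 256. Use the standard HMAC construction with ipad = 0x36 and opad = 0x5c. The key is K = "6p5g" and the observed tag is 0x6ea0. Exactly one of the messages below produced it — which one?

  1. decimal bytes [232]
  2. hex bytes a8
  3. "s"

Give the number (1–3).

2

Key "6p5g" = 36 70 35 67 is 4 bytes ≤ B = 5; zero-pad to 5 bytes: K' = 36 70 35 67 00.
K' ⊕ ipad = 00 46 03 51 36; K' ⊕ opad = 6a 2c 69 3b 5c.
m1: inner = H(00 46 03 51 36 e8) = 39 7f; tag = H(6a 2c 69 3b 5c 39 7f) = aea0
m2: inner = H(00 46 03 51 36 a8) = 39 3f; tag = H(6a 2c 69 3b 5c 39 3f) = 6ea0 ← matches
m3: inner = H(00 46 03 51 36 73) = 39 0a; tag = H(6a 2c 69 3b 5c 39 0a) = 39a0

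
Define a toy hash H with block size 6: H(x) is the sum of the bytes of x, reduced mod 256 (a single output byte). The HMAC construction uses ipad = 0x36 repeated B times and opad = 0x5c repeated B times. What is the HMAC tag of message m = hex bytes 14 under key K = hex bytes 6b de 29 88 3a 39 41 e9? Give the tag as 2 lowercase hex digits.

5a

Key hex bytes 6b de 29 88 3a 39 41 e9 is 8 bytes > B = 6, so hash it first: H(key) = 97, then zero-pad to 6 bytes: K' = 97 00 00 00 00 00.
K' ⊕ ipad = a1 36 36 36 36 36.  K' ⊕ opad = cb 5c 5c 5c 5c 5c.
Inner input = (K'⊕ipad) ∥ m = a1 36 36 36 36 36 ∥ 14.
Inner hash: sum = 161+54+54+54+54+54+20 = 451; mod 256 = 195 → c3.
Outer input = (K'⊕opad) ∥ inner = cb 5c 5c 5c 5c 5c ∥ c3.
Outer hash (tag): sum = 203+92+92+92+92+92+195 = 858; mod 256 = 90 → 5a.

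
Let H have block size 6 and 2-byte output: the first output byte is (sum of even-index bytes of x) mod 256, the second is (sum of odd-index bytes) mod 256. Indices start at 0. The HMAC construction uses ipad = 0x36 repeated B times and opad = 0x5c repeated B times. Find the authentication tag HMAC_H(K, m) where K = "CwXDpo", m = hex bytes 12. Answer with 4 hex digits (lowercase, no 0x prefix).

8a82

Key "CwXDpo" = 43 77 58 44 70 6f is exactly B = 6 bytes: K' = 43 77 58 44 70 6f.
K' ⊕ ipad = 75 41 6e 72 46 59.  K' ⊕ opad = 1f 2b 04 18 2c 33.
Inner input = (K'⊕ipad) ∥ m = 75 41 6e 72 46 59 ∥ 12.
Inner hash: even-index sum = 315 mod 256 = 59; odd-index sum = 268 mod 256 = 12 → 3b 0c.
Outer input = (K'⊕opad) ∥ inner = 1f 2b 04 18 2c 33 ∥ 3b 0c.
Outer hash (tag): even-index sum = 138 mod 256 = 138; odd-index sum = 130 mod 256 = 130 → 8a 82.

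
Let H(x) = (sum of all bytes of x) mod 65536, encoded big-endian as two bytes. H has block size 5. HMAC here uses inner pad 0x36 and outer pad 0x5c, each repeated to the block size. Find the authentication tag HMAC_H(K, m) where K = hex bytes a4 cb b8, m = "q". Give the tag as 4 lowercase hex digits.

Key hex bytes a4 cb b8 is 3 bytes ≤ B = 5; zero-pad to 5 bytes: K' = a4 cb b8 00 00.
K' ⊕ ipad = 92 fd 8e 36 36.  K' ⊕ opad = f8 97 e4 5c 5c.
Inner input = (K'⊕ipad) ∥ m = 92 fd 8e 36 36 ∥ 71.
Inner hash: sum = 146+253+142+54+54+113 = 762 → 02 fa.
Outer input = (K'⊕opad) ∥ inner = f8 97 e4 5c 5c ∥ 02 fa.
Outer hash (tag): sum = 248+151+228+92+92+2+250 = 1063 → 04 27.

0427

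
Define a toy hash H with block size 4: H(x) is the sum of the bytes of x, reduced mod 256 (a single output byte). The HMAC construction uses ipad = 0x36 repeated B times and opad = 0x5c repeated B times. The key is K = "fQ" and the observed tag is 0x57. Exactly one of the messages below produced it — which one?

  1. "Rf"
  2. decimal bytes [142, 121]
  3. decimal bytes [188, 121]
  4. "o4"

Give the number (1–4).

Key "fQ" = 66 51 is 2 bytes ≤ B = 4; zero-pad to 4 bytes: K' = 66 51 00 00.
K' ⊕ ipad = 50 67 36 36; K' ⊕ opad = 3a 0d 5c 5c.
m1: inner = H(50 67 36 36 52 66) = db; tag = H(3a 0d 5c 5c db) = da
m2: inner = H(50 67 36 36 8e 79) = 2a; tag = H(3a 0d 5c 5c 2a) = 29
m3: inner = H(50 67 36 36 bc 79) = 58; tag = H(3a 0d 5c 5c 58) = 57 ← matches
m4: inner = H(50 67 36 36 6f 34) = c6; tag = H(3a 0d 5c 5c c6) = c5

3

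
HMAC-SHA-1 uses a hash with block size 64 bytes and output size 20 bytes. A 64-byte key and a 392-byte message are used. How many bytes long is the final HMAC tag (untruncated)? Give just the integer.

20

The tag is one SHA-1 digest: 20 bytes.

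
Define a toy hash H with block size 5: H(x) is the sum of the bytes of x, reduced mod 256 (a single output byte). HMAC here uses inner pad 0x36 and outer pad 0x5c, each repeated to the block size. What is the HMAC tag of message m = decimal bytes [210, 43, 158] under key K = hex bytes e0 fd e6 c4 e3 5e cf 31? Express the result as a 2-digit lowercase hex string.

75

Key hex bytes e0 fd e6 c4 e3 5e cf 31 is 8 bytes > B = 5, so hash it first: H(key) = c8, then zero-pad to 5 bytes: K' = c8 00 00 00 00.
K' ⊕ ipad = fe 36 36 36 36.  K' ⊕ opad = 94 5c 5c 5c 5c.
Inner input = (K'⊕ipad) ∥ m = fe 36 36 36 36 ∥ d2 2b 9e.
Inner hash: sum = 254+54+54+54+54+210+43+158 = 881; mod 256 = 113 → 71.
Outer input = (K'⊕opad) ∥ inner = 94 5c 5c 5c 5c ∥ 71.
Outer hash (tag): sum = 148+92+92+92+92+113 = 629; mod 256 = 117 → 75.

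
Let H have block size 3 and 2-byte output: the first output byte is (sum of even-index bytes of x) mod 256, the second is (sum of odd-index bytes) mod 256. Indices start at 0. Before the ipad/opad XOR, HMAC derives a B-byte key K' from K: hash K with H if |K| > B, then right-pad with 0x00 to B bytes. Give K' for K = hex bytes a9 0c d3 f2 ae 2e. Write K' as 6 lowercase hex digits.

2a2c00

|K| = 6 > B = 3, so first hash the key.
H(K): even-index sum = 554 mod 256 = 42; odd-index sum = 300 mod 256 = 44 → 2a 2c.
Zero-pad H(K) = 2a 2c to 3 bytes: K' = 2a 2c 00.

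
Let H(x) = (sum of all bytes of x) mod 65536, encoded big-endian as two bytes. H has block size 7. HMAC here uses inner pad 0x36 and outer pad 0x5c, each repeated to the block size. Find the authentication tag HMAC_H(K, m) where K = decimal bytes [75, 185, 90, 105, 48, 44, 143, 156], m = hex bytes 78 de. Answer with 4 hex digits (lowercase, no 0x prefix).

Key decimal bytes [75, 185, 90, 105, 48, 44, 143, 156] = 4b b9 5a 69 30 2c 8f 9c is 8 bytes > B = 7, so hash it first: H(key) = 03 4e, then zero-pad to 7 bytes: K' = 03 4e 00 00 00 00 00.
K' ⊕ ipad = 35 78 36 36 36 36 36.  K' ⊕ opad = 5f 12 5c 5c 5c 5c 5c.
Inner input = (K'⊕ipad) ∥ m = 35 78 36 36 36 36 36 ∥ 78 de.
Inner hash: sum = 53+120+54+54+54+54+54+120+222 = 785 → 03 11.
Outer input = (K'⊕opad) ∥ inner = 5f 12 5c 5c 5c 5c 5c ∥ 03 11.
Outer hash (tag): sum = 95+18+92+92+92+92+92+3+17 = 593 → 02 51.

0251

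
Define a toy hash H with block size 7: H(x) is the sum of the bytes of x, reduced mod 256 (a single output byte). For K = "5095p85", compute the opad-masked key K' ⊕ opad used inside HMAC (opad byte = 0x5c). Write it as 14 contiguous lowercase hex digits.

696c65692c6469

Key "5095p85" = 35 30 39 35 70 38 35 is exactly B = 7 bytes: K' = 35 30 39 35 70 38 35.
XOR each byte with 0x5c: 35⊕5c=69, 30⊕5c=6c, 39⊕5c=65, 35⊕5c=69, 70⊕5c=2c, 38⊕5c=64, 35⊕5c=69.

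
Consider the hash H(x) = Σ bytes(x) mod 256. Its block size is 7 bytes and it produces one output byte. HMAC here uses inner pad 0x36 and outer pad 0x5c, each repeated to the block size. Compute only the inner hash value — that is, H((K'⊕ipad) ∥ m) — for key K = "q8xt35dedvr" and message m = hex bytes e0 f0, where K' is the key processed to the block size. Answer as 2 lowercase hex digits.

Key "q8xt35dedvr" = 71 38 78 74 33 35 64 65 64 76 72 is 11 bytes > B = 7, so hash it first: H(key) = 12, then zero-pad to 7 bytes: K' = 12 00 00 00 00 00 00.
K' ⊕ ipad = 24 36 36 36 36 36 36.
Inner input = 24 36 36 36 36 36 36 ∥ e0 f0.
Inner hash: sum = 36+54+54+54+54+54+54+224+240 = 824; mod 256 = 56 → 38.

38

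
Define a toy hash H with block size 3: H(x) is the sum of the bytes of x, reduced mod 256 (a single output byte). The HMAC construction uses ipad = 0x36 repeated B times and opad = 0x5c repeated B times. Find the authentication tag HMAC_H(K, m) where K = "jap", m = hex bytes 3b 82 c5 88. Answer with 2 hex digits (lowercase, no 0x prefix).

Key "jap" = 6a 61 70 is exactly B = 3 bytes: K' = 6a 61 70.
K' ⊕ ipad = 5c 57 46.  K' ⊕ opad = 36 3d 2c.
Inner input = (K'⊕ipad) ∥ m = 5c 57 46 ∥ 3b 82 c5 88.
Inner hash: sum = 92+87+70+59+130+197+136 = 771; mod 256 = 3 → 03.
Outer input = (K'⊕opad) ∥ inner = 36 3d 2c ∥ 03.
Outer hash (tag): sum = 54+61+44+3 = 162 → a2.

a2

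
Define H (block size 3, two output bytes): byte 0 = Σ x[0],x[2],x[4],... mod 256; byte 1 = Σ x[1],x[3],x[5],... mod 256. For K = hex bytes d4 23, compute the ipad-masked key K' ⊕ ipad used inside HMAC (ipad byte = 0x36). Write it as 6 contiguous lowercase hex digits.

e21536

Key hex bytes d4 23 is 2 bytes ≤ B = 3; zero-pad to 3 bytes: K' = d4 23 00.
XOR each byte with 0x36: d4⊕36=e2, 23⊕36=15, 00⊕36=36.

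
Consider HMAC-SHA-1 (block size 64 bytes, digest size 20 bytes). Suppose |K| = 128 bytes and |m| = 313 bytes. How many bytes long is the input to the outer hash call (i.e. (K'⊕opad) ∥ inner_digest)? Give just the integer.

84

Key is 128 > 64 bytes, so it is hashed to 20 bytes then zero-padded to 64: |K'| = 64.
Outer input = (K'⊕opad) ∥ H(inner) → 64 + 20 = 84 bytes.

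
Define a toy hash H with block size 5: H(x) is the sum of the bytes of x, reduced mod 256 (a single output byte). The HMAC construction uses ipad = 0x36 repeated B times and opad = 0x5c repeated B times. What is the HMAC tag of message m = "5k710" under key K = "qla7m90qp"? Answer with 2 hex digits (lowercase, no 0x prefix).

Key "qla7m90qp" = 71 6c 61 37 6d 39 30 71 70 is 9 bytes > B = 5, so hash it first: H(key) = 2c, then zero-pad to 5 bytes: K' = 2c 00 00 00 00.
K' ⊕ ipad = 1a 36 36 36 36.  K' ⊕ opad = 70 5c 5c 5c 5c.
Inner input = (K'⊕ipad) ∥ m = 1a 36 36 36 36 ∥ 35 6b 37 31 30.
Inner hash: sum = 26+54+54+54+54+53+107+55+49+48 = 554; mod 256 = 42 → 2a.
Outer input = (K'⊕opad) ∥ inner = 70 5c 5c 5c 5c ∥ 2a.
Outer hash (tag): sum = 112+92+92+92+92+42 = 522; mod 256 = 10 → 0a.

0a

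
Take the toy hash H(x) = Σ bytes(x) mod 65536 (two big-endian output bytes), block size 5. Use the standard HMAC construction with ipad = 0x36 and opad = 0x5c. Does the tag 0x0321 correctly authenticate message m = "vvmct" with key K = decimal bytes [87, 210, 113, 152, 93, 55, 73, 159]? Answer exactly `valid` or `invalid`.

invalid

Key decimal bytes [87, 210, 113, 152, 93, 55, 73, 159] = 57 d2 71 98 5d 37 49 9f is 8 bytes > B = 5, so hash it first: H(key) = 03 ae, then zero-pad to 5 bytes: K' = 03 ae 00 00 00.
K' ⊕ ipad = 35 98 36 36 36; K' ⊕ opad = 5f f2 5c 5c 5c.
Inner hash: sum = 53+152+54+54+54+118+118+109+99+116 = 927 → 03 9f.
Outer hash (recomputed tag): sum = 95+242+92+92+92+3+159 = 775 → 03 07.
Recomputed tag = 0307; claimed = 0321 → mismatch.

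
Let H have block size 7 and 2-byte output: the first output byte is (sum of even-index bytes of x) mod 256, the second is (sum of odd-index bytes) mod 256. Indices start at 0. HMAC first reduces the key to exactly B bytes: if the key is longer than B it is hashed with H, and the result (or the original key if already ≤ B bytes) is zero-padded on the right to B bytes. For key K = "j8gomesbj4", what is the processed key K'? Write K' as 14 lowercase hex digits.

1ba20000000000

|K| = 10 > B = 7, so first hash the key.
H(K): even-index sum = 539 mod 256 = 27; odd-index sum = 418 mod 256 = 162 → 1b a2.
Zero-pad H(K) = 1b a2 to 7 bytes: K' = 1b a2 00 00 00 00 00.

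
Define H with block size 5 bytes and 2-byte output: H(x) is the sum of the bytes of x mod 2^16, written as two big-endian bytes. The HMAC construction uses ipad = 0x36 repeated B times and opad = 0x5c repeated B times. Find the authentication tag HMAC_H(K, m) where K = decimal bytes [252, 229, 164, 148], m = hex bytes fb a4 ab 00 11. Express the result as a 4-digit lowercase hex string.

Key decimal bytes [252, 229, 164, 148] = fc e5 a4 94 is 4 bytes ≤ B = 5; zero-pad to 5 bytes: K' = fc e5 a4 94 00.
K' ⊕ ipad = ca d3 92 a2 36.  K' ⊕ opad = a0 b9 f8 c8 5c.
Inner input = (K'⊕ipad) ∥ m = ca d3 92 a2 36 ∥ fb a4 ab 00 11.
Inner hash: sum = 202+211+146+162+54+251+164+171+0+17 = 1378 → 05 62.
Outer input = (K'⊕opad) ∥ inner = a0 b9 f8 c8 5c ∥ 05 62.
Outer hash (tag): sum = 160+185+248+200+92+5+98 = 988 → 03 dc.

03dc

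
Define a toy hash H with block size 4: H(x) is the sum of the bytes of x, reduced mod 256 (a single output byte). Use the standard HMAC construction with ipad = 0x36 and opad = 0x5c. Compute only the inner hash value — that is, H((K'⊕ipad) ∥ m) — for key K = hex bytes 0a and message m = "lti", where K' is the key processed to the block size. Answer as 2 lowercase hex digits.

Key hex bytes 0a is 1 byte ≤ B = 4; zero-pad to 4 bytes: K' = 0a 00 00 00.
K' ⊕ ipad = 3c 36 36 36.
Inner input = 3c 36 36 36 ∥ 6c 74 69.
Inner hash: sum = 60+54+54+54+108+116+105 = 551; mod 256 = 39 → 27.

27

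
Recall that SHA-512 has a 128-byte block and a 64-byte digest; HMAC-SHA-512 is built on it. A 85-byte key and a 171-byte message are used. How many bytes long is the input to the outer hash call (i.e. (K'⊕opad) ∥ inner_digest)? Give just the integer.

Key is 85 ≤ 128 bytes, zero-padded: |K'| = 128.
Outer input = (K'⊕opad) ∥ H(inner) → 128 + 64 = 192 bytes.

192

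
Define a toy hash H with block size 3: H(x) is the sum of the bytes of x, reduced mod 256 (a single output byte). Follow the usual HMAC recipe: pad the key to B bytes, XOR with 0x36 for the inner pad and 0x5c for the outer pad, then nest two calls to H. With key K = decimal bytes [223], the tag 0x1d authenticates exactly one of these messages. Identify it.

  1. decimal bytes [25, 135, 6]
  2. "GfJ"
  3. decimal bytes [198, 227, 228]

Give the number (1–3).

Key decimal bytes [223] = df is 1 byte ≤ B = 3; zero-pad to 3 bytes: K' = df 00 00.
K' ⊕ ipad = e9 36 36; K' ⊕ opad = 83 5c 5c.
m1: inner = H(e9 36 36 19 87 06) = fb; tag = H(83 5c 5c fb) = 36
m2: inner = H(e9 36 36 47 66 4a) = 4c; tag = H(83 5c 5c 4c) = 87
m3: inner = H(e9 36 36 c6 e3 e4) = e2; tag = H(83 5c 5c e2) = 1d ← matches

3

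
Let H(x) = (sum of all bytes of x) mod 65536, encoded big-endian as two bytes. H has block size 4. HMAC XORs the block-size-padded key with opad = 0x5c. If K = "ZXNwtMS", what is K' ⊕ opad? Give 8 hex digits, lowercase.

Key "ZXNwtMS" = 5a 58 4e 77 74 4d 53 is 7 bytes > B = 4, so hash it first: H(key) = 02 8b, then zero-pad to 4 bytes: K' = 02 8b 00 00.
XOR each byte with 0x5c: 02⊕5c=5e, 8b⊕5c=d7, 00⊕5c=5c, 00⊕5c=5c.

5ed75c5c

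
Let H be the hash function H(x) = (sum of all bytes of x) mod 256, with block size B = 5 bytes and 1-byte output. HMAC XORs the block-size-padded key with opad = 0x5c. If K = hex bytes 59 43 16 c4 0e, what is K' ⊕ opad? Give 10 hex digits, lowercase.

051f4a9852

Key hex bytes 59 43 16 c4 0e is exactly B = 5 bytes: K' = 59 43 16 c4 0e.
XOR each byte with 0x5c: 59⊕5c=05, 43⊕5c=1f, 16⊕5c=4a, c4⊕5c=98, 0e⊕5c=52.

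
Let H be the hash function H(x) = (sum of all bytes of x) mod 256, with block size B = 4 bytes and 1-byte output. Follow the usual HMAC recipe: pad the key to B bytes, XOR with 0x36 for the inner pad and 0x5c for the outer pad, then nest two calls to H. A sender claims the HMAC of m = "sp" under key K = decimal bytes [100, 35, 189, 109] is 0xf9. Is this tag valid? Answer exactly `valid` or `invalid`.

Key decimal bytes [100, 35, 189, 109] = 64 23 bd 6d is exactly B = 4 bytes: K' = 64 23 bd 6d.
K' ⊕ ipad = 52 15 8b 5b; K' ⊕ opad = 38 7f e1 31.
Inner hash: sum = 82+21+139+91+115+112 = 560; mod 256 = 48 → 30.
Outer hash (recomputed tag): sum = 56+127+225+49+48 = 505; mod 256 = 249 → f9.
Recomputed tag = f9; claimed = f9 → match.

valid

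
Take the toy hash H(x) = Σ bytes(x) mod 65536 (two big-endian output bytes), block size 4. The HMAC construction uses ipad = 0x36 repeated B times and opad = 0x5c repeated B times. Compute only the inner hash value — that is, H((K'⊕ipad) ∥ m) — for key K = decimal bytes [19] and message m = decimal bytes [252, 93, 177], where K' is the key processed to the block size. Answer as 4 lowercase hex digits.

Key decimal bytes [19] = 13 is 1 byte ≤ B = 4; zero-pad to 4 bytes: K' = 13 00 00 00.
K' ⊕ ipad = 25 36 36 36.
Inner input = 25 36 36 36 ∥ fc 5d b1.
Inner hash: sum = 37+54+54+54+252+93+177 = 721 → 02 d1.

02d1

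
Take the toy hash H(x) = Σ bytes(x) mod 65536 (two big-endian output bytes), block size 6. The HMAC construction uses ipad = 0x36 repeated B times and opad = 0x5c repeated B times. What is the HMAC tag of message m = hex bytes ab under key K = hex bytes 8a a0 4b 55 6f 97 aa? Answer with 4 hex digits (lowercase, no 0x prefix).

Key hex bytes 8a a0 4b 55 6f 97 aa is 7 bytes > B = 6, so hash it first: H(key) = 03 7a, then zero-pad to 6 bytes: K' = 03 7a 00 00 00 00.
K' ⊕ ipad = 35 4c 36 36 36 36.  K' ⊕ opad = 5f 26 5c 5c 5c 5c.
Inner input = (K'⊕ipad) ∥ m = 35 4c 36 36 36 36 ∥ ab.
Inner hash: sum = 53+76+54+54+54+54+171 = 516 → 02 04.
Outer input = (K'⊕opad) ∥ inner = 5f 26 5c 5c 5c 5c ∥ 02 04.
Outer hash (tag): sum = 95+38+92+92+92+92+2+4 = 507 → 01 fb.

01fb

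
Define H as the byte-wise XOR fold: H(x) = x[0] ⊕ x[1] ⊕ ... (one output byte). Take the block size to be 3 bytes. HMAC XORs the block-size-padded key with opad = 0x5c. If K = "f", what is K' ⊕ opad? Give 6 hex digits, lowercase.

Key "f" = 66 is 1 byte ≤ B = 3; zero-pad to 3 bytes: K' = 66 00 00.
XOR each byte with 0x5c: 66⊕5c=3a, 00⊕5c=5c, 00⊕5c=5c.

3a5c5c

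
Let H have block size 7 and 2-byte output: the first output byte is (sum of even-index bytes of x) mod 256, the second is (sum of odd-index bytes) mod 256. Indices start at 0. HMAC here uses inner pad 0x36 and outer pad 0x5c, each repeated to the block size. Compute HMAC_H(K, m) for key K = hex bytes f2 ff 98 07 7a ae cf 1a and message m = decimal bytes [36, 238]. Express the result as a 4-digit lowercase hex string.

2bbf

Key hex bytes f2 ff 98 07 7a ae cf 1a is 8 bytes > B = 7, so hash it first: H(key) = d3 ce, then zero-pad to 7 bytes: K' = d3 ce 00 00 00 00 00.
K' ⊕ ipad = e5 f8 36 36 36 36 36.  K' ⊕ opad = 8f 92 5c 5c 5c 5c 5c.
Inner input = (K'⊕ipad) ∥ m = e5 f8 36 36 36 36 36 ∥ 24 ee.
Inner hash: even-index sum = 629 mod 256 = 117; odd-index sum = 392 mod 256 = 136 → 75 88.
Outer input = (K'⊕opad) ∥ inner = 8f 92 5c 5c 5c 5c 5c ∥ 75 88.
Outer hash (tag): even-index sum = 555 mod 256 = 43; odd-index sum = 447 mod 256 = 191 → 2b bf.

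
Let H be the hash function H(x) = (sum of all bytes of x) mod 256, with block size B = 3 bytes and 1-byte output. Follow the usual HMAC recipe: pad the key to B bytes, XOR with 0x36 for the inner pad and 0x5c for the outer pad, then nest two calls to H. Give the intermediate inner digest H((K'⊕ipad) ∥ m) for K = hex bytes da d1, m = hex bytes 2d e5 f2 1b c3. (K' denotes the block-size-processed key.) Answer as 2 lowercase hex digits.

eb

Key hex bytes da d1 is 2 bytes ≤ B = 3; zero-pad to 3 bytes: K' = da d1 00.
K' ⊕ ipad = ec e7 36.
Inner input = ec e7 36 ∥ 2d e5 f2 1b c3.
Inner hash: sum = 236+231+54+45+229+242+27+195 = 1259; mod 256 = 235 → eb.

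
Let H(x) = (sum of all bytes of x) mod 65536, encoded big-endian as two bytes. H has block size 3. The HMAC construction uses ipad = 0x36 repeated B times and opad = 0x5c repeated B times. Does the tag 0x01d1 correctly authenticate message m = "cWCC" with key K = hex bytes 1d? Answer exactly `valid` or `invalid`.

valid

Key hex bytes 1d is 1 byte ≤ B = 3; zero-pad to 3 bytes: K' = 1d 00 00.
K' ⊕ ipad = 2b 36 36; K' ⊕ opad = 41 5c 5c.
Inner hash: sum = 43+54+54+99+87+67+67 = 471 → 01 d7.
Outer hash (recomputed tag): sum = 65+92+92+1+215 = 465 → 01 d1.
Recomputed tag = 01d1; claimed = 01d1 → match.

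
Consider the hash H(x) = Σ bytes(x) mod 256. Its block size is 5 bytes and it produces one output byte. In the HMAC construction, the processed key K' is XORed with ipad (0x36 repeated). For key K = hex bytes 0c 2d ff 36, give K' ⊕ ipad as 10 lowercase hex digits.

Key hex bytes 0c 2d ff 36 is 4 bytes ≤ B = 5; zero-pad to 5 bytes: K' = 0c 2d ff 36 00.
XOR each byte with 0x36: 0c⊕36=3a, 2d⊕36=1b, ff⊕36=c9, 36⊕36=00, 00⊕36=36.

3a1bc90036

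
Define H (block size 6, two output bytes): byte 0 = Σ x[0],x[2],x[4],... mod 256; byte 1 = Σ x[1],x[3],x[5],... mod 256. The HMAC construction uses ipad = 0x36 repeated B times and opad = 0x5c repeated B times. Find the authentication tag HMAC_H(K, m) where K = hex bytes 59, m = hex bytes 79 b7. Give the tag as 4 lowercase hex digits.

116d

Key hex bytes 59 is 1 byte ≤ B = 6; zero-pad to 6 bytes: K' = 59 00 00 00 00 00.
K' ⊕ ipad = 6f 36 36 36 36 36.  K' ⊕ opad = 05 5c 5c 5c 5c 5c.
Inner input = (K'⊕ipad) ∥ m = 6f 36 36 36 36 36 ∥ 79 b7.
Inner hash: even-index sum = 340 mod 256 = 84; odd-index sum = 345 mod 256 = 89 → 54 59.
Outer input = (K'⊕opad) ∥ inner = 05 5c 5c 5c 5c 5c ∥ 54 59.
Outer hash (tag): even-index sum = 273 mod 256 = 17; odd-index sum = 365 mod 256 = 109 → 11 6d.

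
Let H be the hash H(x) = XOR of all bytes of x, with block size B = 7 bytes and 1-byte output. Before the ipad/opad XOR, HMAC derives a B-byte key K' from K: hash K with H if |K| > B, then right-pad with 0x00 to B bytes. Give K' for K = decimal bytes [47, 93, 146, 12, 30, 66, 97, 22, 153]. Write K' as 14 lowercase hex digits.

|K| = 9 > B = 7, so first hash the key.
H(K): XOR 2f⊕5d⊕92⊕0c⊕1e⊕42⊕61⊕16⊕99 = 5e.
Zero-pad H(K) = 5e to 7 bytes: K' = 5e 00 00 00 00 00 00.

5e000000000000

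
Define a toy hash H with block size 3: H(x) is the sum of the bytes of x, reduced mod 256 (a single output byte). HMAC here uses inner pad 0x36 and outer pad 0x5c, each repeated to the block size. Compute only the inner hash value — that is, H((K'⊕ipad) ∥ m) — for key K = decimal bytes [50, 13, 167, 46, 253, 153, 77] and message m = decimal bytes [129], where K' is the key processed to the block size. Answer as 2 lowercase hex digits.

ae

Key decimal bytes [50, 13, 167, 46, 253, 153, 77] = 32 0d a7 2e fd 99 4d is 7 bytes > B = 3, so hash it first: H(key) = f7, then zero-pad to 3 bytes: K' = f7 00 00.
K' ⊕ ipad = c1 36 36.
Inner input = c1 36 36 ∥ 81.
Inner hash: sum = 193+54+54+129 = 430; mod 256 = 174 → ae.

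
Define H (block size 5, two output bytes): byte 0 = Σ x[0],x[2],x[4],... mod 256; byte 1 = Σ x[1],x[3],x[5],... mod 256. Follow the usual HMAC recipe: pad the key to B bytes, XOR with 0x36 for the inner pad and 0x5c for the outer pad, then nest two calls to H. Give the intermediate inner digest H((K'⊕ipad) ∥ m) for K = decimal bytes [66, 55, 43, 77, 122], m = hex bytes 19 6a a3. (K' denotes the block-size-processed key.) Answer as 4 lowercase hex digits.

4738

Key decimal bytes [66, 55, 43, 77, 122] = 42 37 2b 4d 7a is exactly B = 5 bytes: K' = 42 37 2b 4d 7a.
K' ⊕ ipad = 74 01 1d 7b 4c.
Inner input = 74 01 1d 7b 4c ∥ 19 6a a3.
Inner hash: even-index sum = 327 mod 256 = 71; odd-index sum = 312 mod 256 = 56 → 47 38.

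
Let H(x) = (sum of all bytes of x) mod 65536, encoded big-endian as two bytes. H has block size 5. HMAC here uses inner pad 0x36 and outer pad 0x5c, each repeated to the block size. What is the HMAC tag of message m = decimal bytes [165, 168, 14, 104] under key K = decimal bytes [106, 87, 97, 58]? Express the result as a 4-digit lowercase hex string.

Key decimal bytes [106, 87, 97, 58] = 6a 57 61 3a is 4 bytes ≤ B = 5; zero-pad to 5 bytes: K' = 6a 57 61 3a 00.
K' ⊕ ipad = 5c 61 57 0c 36.  K' ⊕ opad = 36 0b 3d 66 5c.
Inner input = (K'⊕ipad) ∥ m = 5c 61 57 0c 36 ∥ a5 a8 0e 68.
Inner hash: sum = 92+97+87+12+54+165+168+14+104 = 793 → 03 19.
Outer input = (K'⊕opad) ∥ inner = 36 0b 3d 66 5c ∥ 03 19.
Outer hash (tag): sum = 54+11+61+102+92+3+25 = 348 → 01 5c.

015c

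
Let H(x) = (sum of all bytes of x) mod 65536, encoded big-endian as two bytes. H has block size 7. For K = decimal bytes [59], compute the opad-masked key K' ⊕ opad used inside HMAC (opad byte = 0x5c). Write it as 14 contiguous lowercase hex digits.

Key decimal bytes [59] = 3b is 1 byte ≤ B = 7; zero-pad to 7 bytes: K' = 3b 00 00 00 00 00 00.
XOR each byte with 0x5c: 3b⊕5c=67, 00⊕5c=5c, 00⊕5c=5c, 00⊕5c=5c, 00⊕5c=5c, 00⊕5c=5c, 00⊕5c=5c.

675c5c5c5c5c5c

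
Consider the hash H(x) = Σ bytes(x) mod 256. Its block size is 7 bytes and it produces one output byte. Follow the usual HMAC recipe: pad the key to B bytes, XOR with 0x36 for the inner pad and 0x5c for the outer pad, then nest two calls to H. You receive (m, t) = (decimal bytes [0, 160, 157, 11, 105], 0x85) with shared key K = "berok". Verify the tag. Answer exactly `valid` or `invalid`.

Key "berok" = 62 65 72 6f 6b is 5 bytes ≤ B = 7; zero-pad to 7 bytes: K' = 62 65 72 6f 6b 00 00.
K' ⊕ ipad = 54 53 44 59 5d 36 36; K' ⊕ opad = 3e 39 2e 33 37 5c 5c.
Inner hash: sum = 84+83+68+89+93+54+54+0+160+157+11+105 = 958; mod 256 = 190 → be.
Outer hash (recomputed tag): sum = 62+57+46+51+55+92+92+190 = 645; mod 256 = 133 → 85.
Recomputed tag = 85; claimed = 85 → match.

valid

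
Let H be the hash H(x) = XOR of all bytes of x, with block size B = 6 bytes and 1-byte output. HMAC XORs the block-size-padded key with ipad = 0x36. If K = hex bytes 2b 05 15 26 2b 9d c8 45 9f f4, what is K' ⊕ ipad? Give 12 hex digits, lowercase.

Key hex bytes 2b 05 15 26 2b 9d c8 45 9f f4 is 10 bytes > B = 6, so hash it first: H(key) = 4d, then zero-pad to 6 bytes: K' = 4d 00 00 00 00 00.
XOR each byte with 0x36: 4d⊕36=7b, 00⊕36=36, 00⊕36=36, 00⊕36=36, 00⊕36=36, 00⊕36=36.

7b3636363636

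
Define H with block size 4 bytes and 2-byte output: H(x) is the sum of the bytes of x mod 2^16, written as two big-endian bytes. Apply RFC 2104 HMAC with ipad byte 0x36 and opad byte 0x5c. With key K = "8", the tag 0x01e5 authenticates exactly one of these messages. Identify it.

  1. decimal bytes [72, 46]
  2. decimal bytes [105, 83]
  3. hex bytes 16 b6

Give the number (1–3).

2

Key "8" = 38 is 1 byte ≤ B = 4; zero-pad to 4 bytes: K' = 38 00 00 00.
K' ⊕ ipad = 0e 36 36 36; K' ⊕ opad = 64 5c 5c 5c.
m1: inner = H(0e 36 36 36 48 2e) = 01 26; tag = H(64 5c 5c 5c 01 26) = 019f
m2: inner = H(0e 36 36 36 69 53) = 01 6c; tag = H(64 5c 5c 5c 01 6c) = 01e5 ← matches
m3: inner = H(0e 36 36 36 16 b6) = 01 7c; tag = H(64 5c 5c 5c 01 7c) = 01f5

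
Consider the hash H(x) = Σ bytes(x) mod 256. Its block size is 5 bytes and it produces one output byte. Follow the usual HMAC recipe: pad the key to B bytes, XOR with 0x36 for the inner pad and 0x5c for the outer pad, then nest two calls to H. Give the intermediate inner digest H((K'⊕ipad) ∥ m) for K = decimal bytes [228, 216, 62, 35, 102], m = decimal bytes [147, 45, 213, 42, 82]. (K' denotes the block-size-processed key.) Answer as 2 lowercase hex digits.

3e

Key decimal bytes [228, 216, 62, 35, 102] = e4 d8 3e 23 66 is exactly B = 5 bytes: K' = e4 d8 3e 23 66.
K' ⊕ ipad = d2 ee 08 15 50.
Inner input = d2 ee 08 15 50 ∥ 93 2d d5 2a 52.
Inner hash: sum = 210+238+8+21+80+147+45+213+42+82 = 1086; mod 256 = 62 → 3e.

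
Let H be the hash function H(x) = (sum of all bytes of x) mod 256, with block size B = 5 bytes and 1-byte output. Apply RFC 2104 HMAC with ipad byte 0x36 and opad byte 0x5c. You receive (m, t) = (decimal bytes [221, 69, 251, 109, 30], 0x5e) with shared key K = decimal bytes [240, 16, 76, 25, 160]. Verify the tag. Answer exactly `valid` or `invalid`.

Key decimal bytes [240, 16, 76, 25, 160] = f0 10 4c 19 a0 is exactly B = 5 bytes: K' = f0 10 4c 19 a0.
K' ⊕ ipad = c6 26 7a 2f 96; K' ⊕ opad = ac 4c 10 45 fc.
Inner hash: sum = 198+38+122+47+150+221+69+251+109+30 = 1235; mod 256 = 211 → d3.
Outer hash (recomputed tag): sum = 172+76+16+69+252+211 = 796; mod 256 = 28 → 1c.
Recomputed tag = 1c; claimed = 5e → mismatch.

invalid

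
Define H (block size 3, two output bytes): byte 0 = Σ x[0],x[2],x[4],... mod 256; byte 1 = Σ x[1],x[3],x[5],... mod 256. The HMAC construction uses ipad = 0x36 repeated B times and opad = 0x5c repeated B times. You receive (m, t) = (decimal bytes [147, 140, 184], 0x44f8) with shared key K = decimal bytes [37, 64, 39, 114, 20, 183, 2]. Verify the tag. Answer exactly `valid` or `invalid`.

invalid

Key decimal bytes [37, 64, 39, 114, 20, 183, 2] = 25 40 27 72 14 b7 02 is 7 bytes > B = 3, so hash it first: H(key) = 62 69, then zero-pad to 3 bytes: K' = 62 69 00.
K' ⊕ ipad = 54 5f 36; K' ⊕ opad = 3e 35 5c.
Inner hash: even-index sum = 278 mod 256 = 22; odd-index sum = 426 mod 256 = 170 → 16 aa.
Outer hash (recomputed tag): even-index sum = 324 mod 256 = 68; odd-index sum = 75 mod 256 = 75 → 44 4b.
Recomputed tag = 444b; claimed = 44f8 → mismatch.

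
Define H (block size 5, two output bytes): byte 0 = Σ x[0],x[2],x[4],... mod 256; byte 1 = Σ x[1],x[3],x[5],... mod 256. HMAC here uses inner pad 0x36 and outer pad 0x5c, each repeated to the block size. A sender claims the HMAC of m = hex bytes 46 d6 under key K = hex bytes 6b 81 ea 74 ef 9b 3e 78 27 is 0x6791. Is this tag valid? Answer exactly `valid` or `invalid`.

valid

Key hex bytes 6b 81 ea 74 ef 9b 3e 78 27 is 9 bytes > B = 5, so hash it first: H(key) = a9 08, then zero-pad to 5 bytes: K' = a9 08 00 00 00.
K' ⊕ ipad = 9f 3e 36 36 36; K' ⊕ opad = f5 54 5c 5c 5c.
Inner hash: even-index sum = 481 mod 256 = 225; odd-index sum = 186 mod 256 = 186 → e1 ba.
Outer hash (recomputed tag): even-index sum = 615 mod 256 = 103; odd-index sum = 401 mod 256 = 145 → 67 91.
Recomputed tag = 6791; claimed = 6791 → match.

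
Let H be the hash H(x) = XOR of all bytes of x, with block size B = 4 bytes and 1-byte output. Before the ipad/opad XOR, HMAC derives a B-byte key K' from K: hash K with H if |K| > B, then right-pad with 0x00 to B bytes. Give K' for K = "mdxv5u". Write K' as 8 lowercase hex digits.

47000000

|K| = 6 > B = 4, so first hash the key.
H(K): XOR 6d⊕64⊕78⊕76⊕35⊕75 = 47.
Zero-pad H(K) = 47 to 4 bytes: K' = 47 00 00 00.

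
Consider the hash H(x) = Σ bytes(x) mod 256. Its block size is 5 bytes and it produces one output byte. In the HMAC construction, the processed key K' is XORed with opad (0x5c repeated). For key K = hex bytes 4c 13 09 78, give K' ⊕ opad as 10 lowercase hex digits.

104f55245c

Key hex bytes 4c 13 09 78 is 4 bytes ≤ B = 5; zero-pad to 5 bytes: K' = 4c 13 09 78 00.
XOR each byte with 0x5c: 4c⊕5c=10, 13⊕5c=4f, 09⊕5c=55, 78⊕5c=24, 00⊕5c=5c.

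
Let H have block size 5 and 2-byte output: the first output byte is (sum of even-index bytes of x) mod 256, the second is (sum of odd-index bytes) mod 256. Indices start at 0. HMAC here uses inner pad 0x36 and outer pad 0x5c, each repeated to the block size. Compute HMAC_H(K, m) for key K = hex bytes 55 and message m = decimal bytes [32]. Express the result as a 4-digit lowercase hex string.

4d87

Key hex bytes 55 is 1 byte ≤ B = 5; zero-pad to 5 bytes: K' = 55 00 00 00 00.
K' ⊕ ipad = 63 36 36 36 36.  K' ⊕ opad = 09 5c 5c 5c 5c.
Inner input = (K'⊕ipad) ∥ m = 63 36 36 36 36 ∥ 20.
Inner hash: even-index sum = 207 mod 256 = 207; odd-index sum = 140 mod 256 = 140 → cf 8c.
Outer input = (K'⊕opad) ∥ inner = 09 5c 5c 5c 5c ∥ cf 8c.
Outer hash (tag): even-index sum = 333 mod 256 = 77; odd-index sum = 391 mod 256 = 135 → 4d 87.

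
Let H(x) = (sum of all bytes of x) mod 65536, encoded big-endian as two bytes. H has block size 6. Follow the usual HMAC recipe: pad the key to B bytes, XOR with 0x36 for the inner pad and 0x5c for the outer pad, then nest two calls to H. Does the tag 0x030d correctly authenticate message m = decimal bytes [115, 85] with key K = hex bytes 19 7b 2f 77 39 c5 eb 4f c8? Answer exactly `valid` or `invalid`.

valid

Key hex bytes 19 7b 2f 77 39 c5 eb 4f c8 is 9 bytes > B = 6, so hash it first: H(key) = 04 3a, then zero-pad to 6 bytes: K' = 04 3a 00 00 00 00.
K' ⊕ ipad = 32 0c 36 36 36 36; K' ⊕ opad = 58 66 5c 5c 5c 5c.
Inner hash: sum = 50+12+54+54+54+54+115+85 = 478 → 01 de.
Outer hash (recomputed tag): sum = 88+102+92+92+92+92+1+222 = 781 → 03 0d.
Recomputed tag = 030d; claimed = 030d → match.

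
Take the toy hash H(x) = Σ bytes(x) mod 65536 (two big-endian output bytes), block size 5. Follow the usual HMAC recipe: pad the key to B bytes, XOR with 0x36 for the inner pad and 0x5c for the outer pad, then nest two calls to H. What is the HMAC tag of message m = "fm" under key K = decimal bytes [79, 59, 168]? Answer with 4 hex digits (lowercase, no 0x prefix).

028b

Key decimal bytes [79, 59, 168] = 4f 3b a8 is 3 bytes ≤ B = 5; zero-pad to 5 bytes: K' = 4f 3b a8 00 00.
K' ⊕ ipad = 79 0d 9e 36 36.  K' ⊕ opad = 13 67 f4 5c 5c.
Inner input = (K'⊕ipad) ∥ m = 79 0d 9e 36 36 ∥ 66 6d.
Inner hash: sum = 121+13+158+54+54+102+109 = 611 → 02 63.
Outer input = (K'⊕opad) ∥ inner = 13 67 f4 5c 5c ∥ 02 63.
Outer hash (tag): sum = 19+103+244+92+92+2+99 = 651 → 02 8b.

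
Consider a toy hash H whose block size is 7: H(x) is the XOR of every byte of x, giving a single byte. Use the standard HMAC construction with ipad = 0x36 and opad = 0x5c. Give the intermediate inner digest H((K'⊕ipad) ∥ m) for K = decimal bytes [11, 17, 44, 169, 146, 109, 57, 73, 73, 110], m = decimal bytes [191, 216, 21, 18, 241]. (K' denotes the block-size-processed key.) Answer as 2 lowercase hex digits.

90

Key decimal bytes [11, 17, 44, 169, 146, 109, 57, 73, 73, 110] = 0b 11 2c a9 92 6d 39 49 49 6e is 10 bytes > B = 7, so hash it first: H(key) = 37, then zero-pad to 7 bytes: K' = 37 00 00 00 00 00 00.
K' ⊕ ipad = 01 36 36 36 36 36 36.
Inner input = 01 36 36 36 36 36 36 ∥ bf d8 15 12 f1.
Inner hash: XOR 01⊕36⊕36⊕36⊕36⊕36⊕36⊕bf⊕d8⊕15⊕12⊕f1 = 90.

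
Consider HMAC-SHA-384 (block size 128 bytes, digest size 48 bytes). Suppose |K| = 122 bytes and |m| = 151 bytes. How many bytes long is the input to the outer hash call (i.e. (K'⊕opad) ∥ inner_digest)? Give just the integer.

176

Key is 122 ≤ 128 bytes, zero-padded: |K'| = 128.
Outer input = (K'⊕opad) ∥ H(inner) → 128 + 48 = 176 bytes.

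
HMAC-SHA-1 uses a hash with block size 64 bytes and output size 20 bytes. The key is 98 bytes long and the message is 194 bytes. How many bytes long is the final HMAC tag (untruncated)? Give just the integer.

The tag is one SHA-1 digest: 20 bytes.

20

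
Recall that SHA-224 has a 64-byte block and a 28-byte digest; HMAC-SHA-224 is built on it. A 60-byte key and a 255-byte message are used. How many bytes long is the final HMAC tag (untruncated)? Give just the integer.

The tag is one SHA-224 digest: 28 bytes.

28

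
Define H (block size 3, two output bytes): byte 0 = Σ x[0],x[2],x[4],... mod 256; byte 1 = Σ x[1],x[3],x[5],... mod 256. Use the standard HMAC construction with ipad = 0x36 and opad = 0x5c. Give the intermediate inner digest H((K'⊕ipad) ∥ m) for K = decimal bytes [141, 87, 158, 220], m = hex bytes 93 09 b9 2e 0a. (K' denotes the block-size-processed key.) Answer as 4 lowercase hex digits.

Key decimal bytes [141, 87, 158, 220] = 8d 57 9e dc is 4 bytes > B = 3, so hash it first: H(key) = 2b 33, then zero-pad to 3 bytes: K' = 2b 33 00.
K' ⊕ ipad = 1d 05 36.
Inner input = 1d 05 36 ∥ 93 09 b9 2e 0a.
Inner hash: even-index sum = 138 mod 256 = 138; odd-index sum = 347 mod 256 = 91 → 8a 5b.

8a5b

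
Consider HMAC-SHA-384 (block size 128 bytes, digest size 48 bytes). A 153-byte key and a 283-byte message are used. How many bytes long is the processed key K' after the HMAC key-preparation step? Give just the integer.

128

Key is 153 > 128 bytes, so it is hashed to 48 bytes then zero-padded to 128: |K'| = 128.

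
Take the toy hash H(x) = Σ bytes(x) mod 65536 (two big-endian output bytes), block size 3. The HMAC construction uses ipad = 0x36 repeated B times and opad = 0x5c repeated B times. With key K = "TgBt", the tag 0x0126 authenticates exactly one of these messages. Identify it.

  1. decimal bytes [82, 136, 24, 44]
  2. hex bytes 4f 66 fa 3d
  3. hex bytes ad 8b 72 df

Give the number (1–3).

Key "TgBt" = 54 67 42 74 is 4 bytes > B = 3, so hash it first: H(key) = 01 71, then zero-pad to 3 bytes: K' = 01 71 00.
K' ⊕ ipad = 37 47 36; K' ⊕ opad = 5d 2d 5c.
m1: inner = H(37 47 36 52 88 18 2c) = 01 d2; tag = H(5d 2d 5c 01 d2) = 01b9
m2: inner = H(37 47 36 4f 66 fa 3d) = 02 a0; tag = H(5d 2d 5c 02 a0) = 0188
m3: inner = H(37 47 36 ad 8b 72 df) = 03 3d; tag = H(5d 2d 5c 03 3d) = 0126 ← matches

3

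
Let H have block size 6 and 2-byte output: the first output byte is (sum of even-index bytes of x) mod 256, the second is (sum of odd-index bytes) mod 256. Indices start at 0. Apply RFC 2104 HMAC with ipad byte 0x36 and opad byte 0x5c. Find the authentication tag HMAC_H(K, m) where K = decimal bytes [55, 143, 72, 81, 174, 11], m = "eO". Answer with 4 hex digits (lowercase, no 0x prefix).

ede3

Key decimal bytes [55, 143, 72, 81, 174, 11] = 37 8f 48 51 ae 0b is exactly B = 6 bytes: K' = 37 8f 48 51 ae 0b.
K' ⊕ ipad = 01 b9 7e 67 98 3d.  K' ⊕ opad = 6b d3 14 0d f2 57.
Inner input = (K'⊕ipad) ∥ m = 01 b9 7e 67 98 3d ∥ 65 4f.
Inner hash: even-index sum = 380 mod 256 = 124; odd-index sum = 428 mod 256 = 172 → 7c ac.
Outer input = (K'⊕opad) ∥ inner = 6b d3 14 0d f2 57 ∥ 7c ac.
Outer hash (tag): even-index sum = 493 mod 256 = 237; odd-index sum = 483 mod 256 = 227 → ed e3.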